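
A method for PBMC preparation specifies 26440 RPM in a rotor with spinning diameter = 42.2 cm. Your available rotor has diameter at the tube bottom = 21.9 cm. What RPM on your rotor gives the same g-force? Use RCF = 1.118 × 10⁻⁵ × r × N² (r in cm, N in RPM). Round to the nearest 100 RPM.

≈ 36700 RPM

Original rotor: r = 42.2 / 2 = 21.1 cm
RCF = 1.118 × 10⁻⁵ × r × N²
RCF_original = 1.118 × 10⁻⁵ × 21.1 × (26440)² = 1.118 × 10⁻⁵ × 21.1 × 699,073,600 ≈ 164,910.1 × g
Your rotor: r = 21.9 / 2 = 10.95 cm
164,910.1 = 1.118 × 10⁻⁵ × 10.95 × N²
N² = 164,910.1 / (12.2421 × 10⁻⁵) = 1,347,073,623
N ≈ √1,347,073,623 ≈ 36,702.5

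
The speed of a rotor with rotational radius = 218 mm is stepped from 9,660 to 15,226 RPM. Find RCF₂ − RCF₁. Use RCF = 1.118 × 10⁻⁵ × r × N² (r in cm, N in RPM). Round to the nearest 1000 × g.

≈ 34000 g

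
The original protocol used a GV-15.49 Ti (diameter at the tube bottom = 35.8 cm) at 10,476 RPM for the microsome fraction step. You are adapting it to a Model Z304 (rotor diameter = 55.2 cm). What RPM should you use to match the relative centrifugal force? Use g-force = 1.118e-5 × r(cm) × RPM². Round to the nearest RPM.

8437 RPM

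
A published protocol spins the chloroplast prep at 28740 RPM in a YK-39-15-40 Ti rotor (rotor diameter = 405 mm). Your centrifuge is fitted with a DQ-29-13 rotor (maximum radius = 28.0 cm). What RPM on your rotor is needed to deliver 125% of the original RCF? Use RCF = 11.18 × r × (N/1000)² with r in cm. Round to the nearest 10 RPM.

Original rotor: r = 405 mm / 2 = 202.5 mm = 20.25 cm
RCF_original = 11.18 × 20.25 × (28.74)² = 11.18 × 20.25 × 825.9876 ≈ 186,999.5 × g
Target RCF = 1.25 × 186,999.5 ≈ 233,749.4 × g
233,749.4 = 11.18 × 28 × (N/1000)²
(N/1000)² = 233,749.4 / 313.04 = 746.7078
N = 1000 × √746.7078 ≈ 27,326.0

≈ 27330 RPM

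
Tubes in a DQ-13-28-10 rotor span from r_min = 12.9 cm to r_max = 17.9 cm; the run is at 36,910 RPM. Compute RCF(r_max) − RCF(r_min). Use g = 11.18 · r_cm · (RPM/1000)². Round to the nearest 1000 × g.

76000 × g

RCF_max = 11.18 × 17.9 × (36.91)² = 11.18 × 17.9 × 1,362.3481 ≈ 272,635.8 × g
RCF_min = 11.18 × 12.9 × (36.91)² = 11.18 × 12.9 × 1,362.3481 ≈ 196,480.6 × g
ΔRCF = 272,635.8 − 196,480.6 = 76,155.2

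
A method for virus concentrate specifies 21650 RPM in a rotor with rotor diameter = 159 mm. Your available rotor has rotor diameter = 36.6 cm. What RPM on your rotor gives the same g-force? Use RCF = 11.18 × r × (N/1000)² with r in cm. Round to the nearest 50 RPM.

Original rotor: r = 159 mm / 2 = 79.5 mm = 7.95 cm
RCF_original = 11.18 × 7.95 × (21.65)² = 11.18 × 7.95 × 468.7225 ≈ 41,660.5 × g
Your rotor: r = 36.6 / 2 = 18.3 cm
41,660.5 = 11.18 × 18.3 × (N/1000)²
(N/1000)² = 41,660.5 / 204.594 = 203.6252
N = 1000 × √203.6252 ≈ 14,269.7

14250 RPM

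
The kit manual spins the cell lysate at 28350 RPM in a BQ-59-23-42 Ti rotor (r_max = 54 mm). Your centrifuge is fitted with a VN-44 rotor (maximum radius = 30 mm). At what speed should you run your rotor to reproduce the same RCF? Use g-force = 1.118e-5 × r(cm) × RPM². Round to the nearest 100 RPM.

≈ 38000 RPM

Original rotor: r = 54 mm = 5.4 cm
RCF_original = 1.118 × 10⁻⁵ × 5.4 × (28350)² = 1.118 × 10⁻⁵ × 5.4 × 803,722,500 ≈ 48,522.3 × g
Your rotor: r = 30 mm = 3.0 cm
48,522.3 = 1.118 × 10⁻⁵ × 3 × N²
N² = 48,522.3 / (3.354 × 10⁻⁵) = 1,446,699,463
N ≈ √1,446,699,463 ≈ 38,035.5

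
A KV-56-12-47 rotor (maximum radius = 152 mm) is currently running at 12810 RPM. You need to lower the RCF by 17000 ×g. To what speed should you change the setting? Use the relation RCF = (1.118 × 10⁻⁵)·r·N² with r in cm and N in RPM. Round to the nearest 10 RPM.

r = 152 mm = 15.2 cm
Current RCF = 1.118 × 10⁻⁵ × 15.2 × (12810)² = 1.118 × 10⁻⁵ × 15.2 × 164,096,100 ≈ 27,885.8 × g
Target RCF = 27,885.8 − 17,000 = 10,885.8 × g
N² = 10,885.8 / (16.9936 × 10⁻⁵) = 64,058,234
N ≈ √64,058,234 ≈ 8,003.6

≈ 8000 RPM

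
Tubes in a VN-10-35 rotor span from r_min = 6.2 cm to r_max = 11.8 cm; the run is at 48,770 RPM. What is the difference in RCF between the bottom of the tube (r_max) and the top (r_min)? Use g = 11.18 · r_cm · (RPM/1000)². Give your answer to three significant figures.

RCF_max = 11.18 × 11.8 × (48.77)² = 11.18 × 11.8 × 2,378.5129 ≈ 313,782.9 × g
RCF_min = 11.18 × 6.2 × (48.77)² = 11.18 × 6.2 × 2,378.5129 ≈ 164,869 × g
ΔRCF = 313,782.9 − 164,869 = 148,913.9

149000 × g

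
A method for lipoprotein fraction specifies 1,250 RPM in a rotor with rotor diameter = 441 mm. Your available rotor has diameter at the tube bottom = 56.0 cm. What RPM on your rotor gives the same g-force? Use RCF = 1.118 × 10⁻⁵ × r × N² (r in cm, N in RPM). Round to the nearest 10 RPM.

Original rotor: r = 441 mm / 2 = 220.5 mm = 22.05 cm
RCF_original = 1.118 × 10⁻⁵ × 22.05 × (1250)² = 1.118 × 10⁻⁵ × 22.05 × 1,562,500 ≈ 385.2 × g
Your rotor: r = 56.0 / 2 = 28 cm
385.2 = 1.118 × 10⁻⁵ × 28 × N²
N² = 385.2 / (31.304 × 10⁻⁵) = 1,230,514
N ≈ √1,230,514 ≈ 1,109.3

≈ 1110 RPM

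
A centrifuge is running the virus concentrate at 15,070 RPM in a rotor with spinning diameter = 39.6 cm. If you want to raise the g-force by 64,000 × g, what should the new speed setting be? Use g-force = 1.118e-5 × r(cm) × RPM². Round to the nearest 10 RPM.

≈ 22720 RPM

r = 39.6 / 2 = 19.8 cm
Current RCF = 1.118 × 10⁻⁵ × 19.8 × (15070)² = 1.118 × 10⁻⁵ × 19.8 × 227,104,900 ≈ 50,272.8 × g
Target RCF = 50,272.8 + 64,000 = 114,272.8 × g
N² = 114,272.8 / (22.1364 × 10⁻⁵) = 516,221,246
N ≈ √516,221,246 ≈ 22,720.5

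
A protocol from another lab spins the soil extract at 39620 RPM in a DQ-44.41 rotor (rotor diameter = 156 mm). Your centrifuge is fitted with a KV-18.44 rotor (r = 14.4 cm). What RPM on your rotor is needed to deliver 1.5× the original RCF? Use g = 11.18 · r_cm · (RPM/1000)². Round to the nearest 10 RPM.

35710 RPM

Original rotor: r = 156 mm / 2 = 78 mm = 7.8 cm
RCF = 11.18 × r × (N/1000)²
RCF_original = 11.18 × 7.8 × (39.62)² = 11.18 × 7.8 × 1,569.7444 ≈ 136,888 × g
Target RCF = 1.5 × 136,888 ≈ 205,332 × g
205,332 = 11.18 × 14.4 × (N/1000)²
(N/1000)² = 205,332 / 160.992 = 1275.417
N = 1000 × √1275.417 ≈ 35,713.0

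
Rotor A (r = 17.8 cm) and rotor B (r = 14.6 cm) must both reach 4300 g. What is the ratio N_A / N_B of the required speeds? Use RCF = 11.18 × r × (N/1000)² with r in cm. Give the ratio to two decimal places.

0.91

At fixed RCF, N ∝ 1/√r, so N_A/N_B = √(r_B/r_A) = √(14.6/17.8) = √0.820225 = 0.9057.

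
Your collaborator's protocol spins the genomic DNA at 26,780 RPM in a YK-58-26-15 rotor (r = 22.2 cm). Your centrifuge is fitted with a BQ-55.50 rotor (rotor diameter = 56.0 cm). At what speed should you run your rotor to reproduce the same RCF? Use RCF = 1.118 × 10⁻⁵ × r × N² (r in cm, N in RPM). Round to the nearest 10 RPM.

RCF = 1.118 × 10⁻⁵ × r × N²
RCF_original = 1.118 × 10⁻⁵ × 22.2 × (26780)² = 1.118 × 10⁻⁵ × 22.2 × 717,168,400 ≈ 177,998.3 × g
Your rotor: r = 56.0 / 2 = 28 cm
177,998.3 = 1.118 × 10⁻⁵ × 28 × N²
N² = 177,998.3 / (31.304 × 10⁻⁵) = 568,611,998
N ≈ √568,611,998 ≈ 23,845.6

≈ 23850 RPM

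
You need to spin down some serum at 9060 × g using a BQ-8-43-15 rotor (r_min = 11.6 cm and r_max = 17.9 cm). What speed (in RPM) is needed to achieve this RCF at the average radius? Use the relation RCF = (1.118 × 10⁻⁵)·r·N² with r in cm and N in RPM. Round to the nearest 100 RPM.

r_avg = (11.6 + 17.9) / 2 = 14.75 cm
RCF = 1.118 × 10⁻⁵ × r × N²
9,060 = 1.118 × 10⁻⁵ × 14.75 × N²
N² = 9,060 / (16.4905 × 10⁻⁵) = 54,940,723
N ≈ √54,940,723 ≈ 7,412.2

≈ 7400 RPM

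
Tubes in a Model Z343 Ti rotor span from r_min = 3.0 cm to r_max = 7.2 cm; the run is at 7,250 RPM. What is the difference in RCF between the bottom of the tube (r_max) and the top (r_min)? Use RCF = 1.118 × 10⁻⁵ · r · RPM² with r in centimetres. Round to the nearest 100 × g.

RCF_max = 1.118 × 10⁻⁵ × 7.2 × (7250)² = 1.118 × 10⁻⁵ × 7.2 × 52,562,500 ≈ 4,231.1 × g
RCF_min = 1.118 × 10⁻⁵ × 3 × (7250)² = 1.118 × 10⁻⁵ × 3 × 52,562,500 ≈ 1,762.9 × g
ΔRCF = 4,231.1 − 1,762.9 = 2,468.2

2500 g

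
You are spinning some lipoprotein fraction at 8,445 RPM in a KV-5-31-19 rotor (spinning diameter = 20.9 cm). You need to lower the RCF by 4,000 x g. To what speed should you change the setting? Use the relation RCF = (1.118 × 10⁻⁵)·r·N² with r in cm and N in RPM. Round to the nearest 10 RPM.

r = 20.9 / 2 = 10.45 cm
Current RCF = 1.118 × 10⁻⁵ × 10.45 × (8445)² = 1.118 × 10⁻⁵ × 10.45 × 71,318,025 ≈ 8,332.2 × g
Target RCF = 8,332.2 − 4,000 = 4,332.2 × g
N² = 4,332.2 / (11.6831 × 10⁻⁵) = 37,080,912
N ≈ √37,080,912 ≈ 6,089.4

≈ 6090 RPM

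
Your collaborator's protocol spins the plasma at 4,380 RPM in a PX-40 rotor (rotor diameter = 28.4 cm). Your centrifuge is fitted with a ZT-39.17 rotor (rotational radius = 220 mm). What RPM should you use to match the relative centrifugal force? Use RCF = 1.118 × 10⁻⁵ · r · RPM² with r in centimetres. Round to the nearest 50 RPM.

3500 RPM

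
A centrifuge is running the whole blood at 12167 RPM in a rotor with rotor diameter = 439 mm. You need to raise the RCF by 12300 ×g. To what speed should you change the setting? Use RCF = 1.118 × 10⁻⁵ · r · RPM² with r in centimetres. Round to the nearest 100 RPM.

14100 RPM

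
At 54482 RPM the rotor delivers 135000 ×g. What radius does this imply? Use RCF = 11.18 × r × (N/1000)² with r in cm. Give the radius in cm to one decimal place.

4.1 cm

135000 = 11.18 × r × (54.482)²
r = 135000 / (11.18 × 2968.288324) = 135000 / 33185.46 ≈ 4.068 cm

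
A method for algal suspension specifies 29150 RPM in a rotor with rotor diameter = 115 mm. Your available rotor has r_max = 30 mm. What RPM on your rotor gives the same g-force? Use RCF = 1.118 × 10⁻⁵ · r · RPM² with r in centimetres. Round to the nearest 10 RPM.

≈ 40360 RPM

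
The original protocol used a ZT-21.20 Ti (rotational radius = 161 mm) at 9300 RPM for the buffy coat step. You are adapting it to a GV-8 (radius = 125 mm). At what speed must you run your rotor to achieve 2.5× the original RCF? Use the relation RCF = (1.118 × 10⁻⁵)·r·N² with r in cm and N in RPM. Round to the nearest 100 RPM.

Original rotor: r = 161 mm = 16.1 cm
RCF_original = 1.118 × 10⁻⁵ × 16.1 × (9300)² = 1.118 × 10⁻⁵ × 16.1 × 86,490,000 ≈ 15,568 × g
Target RCF = 2.5 × 15,568 ≈ 38,920 × g
Your rotor: r = 125 mm = 12.5 cm
38,920 = 1.118 × 10⁻⁵ × 12.5 × N²
N² = 38,920 / (13.975 × 10⁻⁵) = 278,497,317
N ≈ √278,497,317 ≈ 16,688.2

16700 RPM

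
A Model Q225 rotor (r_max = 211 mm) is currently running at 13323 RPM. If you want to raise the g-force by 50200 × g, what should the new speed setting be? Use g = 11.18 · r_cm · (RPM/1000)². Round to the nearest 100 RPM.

r = 211 mm = 21.1 cm
Current RCF = 11.18 × 21.1 × (13.323)² = 11.18 × 21.1 × 177.502329 ≈ 41,872.4 × g
Target RCF = 41,872.4 + 50,200 = 92,072.4 × g
(N/1000)² = 92,072.4 / 235.898 = 390.306
N = 1000 × √390.306 ≈ 19,756.2

≈ 19800 RPM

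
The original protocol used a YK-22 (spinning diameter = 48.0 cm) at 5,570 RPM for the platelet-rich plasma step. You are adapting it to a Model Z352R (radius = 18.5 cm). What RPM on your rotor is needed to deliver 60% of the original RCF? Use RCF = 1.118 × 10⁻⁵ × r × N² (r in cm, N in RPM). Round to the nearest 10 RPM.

Original rotor: r = 48.0 / 2 = 24 cm
RCF_original = 1.118 × 10⁻⁵ × 24 × (5570)² = 1.118 × 10⁻⁵ × 24 × 31,024,900 ≈ 8,324.6 × g
Target RCF = 0.6 × 8,324.6 ≈ 4,994.8 × g
4,994.8 = 1.118 × 10⁻⁵ × 18.5 × N²
N² = 4,994.8 / (20.683 × 10⁻⁵) = 24,149,301
N ≈ √24,149,301 ≈ 4,914.2

≈ 4910 RPM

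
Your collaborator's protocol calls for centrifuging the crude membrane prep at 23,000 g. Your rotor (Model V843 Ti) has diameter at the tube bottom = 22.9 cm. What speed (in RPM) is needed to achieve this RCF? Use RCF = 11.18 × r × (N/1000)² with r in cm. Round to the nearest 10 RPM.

N ≈ 13400 RPM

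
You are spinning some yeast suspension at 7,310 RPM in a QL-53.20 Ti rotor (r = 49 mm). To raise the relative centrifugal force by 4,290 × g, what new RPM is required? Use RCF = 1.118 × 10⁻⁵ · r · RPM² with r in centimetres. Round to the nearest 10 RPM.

11480 RPM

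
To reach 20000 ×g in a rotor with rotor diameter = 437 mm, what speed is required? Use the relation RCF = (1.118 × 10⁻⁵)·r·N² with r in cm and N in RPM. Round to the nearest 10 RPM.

N ≈ 9050 RPM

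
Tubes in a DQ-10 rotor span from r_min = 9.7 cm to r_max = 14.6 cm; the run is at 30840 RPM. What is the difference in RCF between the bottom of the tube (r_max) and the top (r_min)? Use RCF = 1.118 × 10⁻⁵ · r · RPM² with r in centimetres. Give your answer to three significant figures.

ΔRCF ≈ 52100 × g

ΔRCF = 1.118 × 10⁻⁵ × (r_max − r_min) × N² = 1.118 × 10⁻⁵ × 4.9 × 951,105,600 ≈ 52,103.5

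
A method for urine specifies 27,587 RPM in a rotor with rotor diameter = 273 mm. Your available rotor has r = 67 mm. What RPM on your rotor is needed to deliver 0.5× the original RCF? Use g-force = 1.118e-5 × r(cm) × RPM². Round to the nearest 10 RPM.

≈ 27840 RPM

Original rotor: r = 273 mm / 2 = 136.5 mm = 13.65 cm
RCF = 1.118 × 10⁻⁵ × r × N²
RCF_original = 1.118 × 10⁻⁵ × 13.65 × (27587)² = 1.118 × 10⁻⁵ × 13.65 × 761,042,569 ≈ 116,140.4 × g
Target RCF = 0.5 × 116,140.4 ≈ 58,070.2 × g
Your rotor: r = 67 mm = 6.7 cm
58,070.2 = 1.118 × 10⁻⁵ × 6.7 × N²
N² = 58,070.2 / (7.4906 × 10⁻⁵) = 775,240,969
N ≈ √775,240,969 ≈ 27,843.1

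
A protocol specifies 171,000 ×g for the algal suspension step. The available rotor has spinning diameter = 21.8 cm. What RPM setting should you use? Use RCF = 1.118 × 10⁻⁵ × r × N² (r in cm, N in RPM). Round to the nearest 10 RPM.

37460 RPM

r = 21.8 / 2 = 10.9 cm
171,000 = 1.118 × 10⁻⁵ × 10.9 × N²
N² = 171,000 / (12.1862 × 10⁻⁵) = 1,403,226,601
N ≈ √1,403,226,601 ≈ 37,459.7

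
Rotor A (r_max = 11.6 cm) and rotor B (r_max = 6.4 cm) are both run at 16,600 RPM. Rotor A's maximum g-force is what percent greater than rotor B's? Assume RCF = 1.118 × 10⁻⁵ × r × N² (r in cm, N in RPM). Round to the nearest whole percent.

81%

At equal RPM, RCF scales linearly with r: ratio = 11.6 / 6.4 = 1.8125.
So rotor A delivers 81.2% more g-force.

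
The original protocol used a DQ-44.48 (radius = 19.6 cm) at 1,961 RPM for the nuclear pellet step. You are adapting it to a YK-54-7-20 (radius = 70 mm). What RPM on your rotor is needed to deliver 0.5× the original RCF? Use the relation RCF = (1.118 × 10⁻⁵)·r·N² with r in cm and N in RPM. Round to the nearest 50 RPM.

≈ 2300 RPM

RCF = 1.118 × 10⁻⁵ × r × N²
RCF_original = 1.118 × 10⁻⁵ × 19.6 × (1961)² = 1.118 × 10⁻⁵ × 19.6 × 3,845,521 ≈ 842.7 × g
Target RCF = 0.5 × 842.7 ≈ 421.4 × g
Your rotor: r = 70 mm = 7.0 cm
421.4 = 1.118 × 10⁻⁵ × 7 × N²
N² = 421.4 / (7.826 × 10⁻⁵) = 5,384,615
N ≈ √5,384,615 ≈ 2,320.5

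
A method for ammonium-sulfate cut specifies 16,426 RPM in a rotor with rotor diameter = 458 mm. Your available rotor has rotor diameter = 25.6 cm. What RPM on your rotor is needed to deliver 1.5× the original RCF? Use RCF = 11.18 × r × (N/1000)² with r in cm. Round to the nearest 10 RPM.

Original rotor: r = 458 mm / 2 = 229 mm = 22.9 cm
RCF_original = 11.18 × 22.9 × (16.426)² = 11.18 × 22.9 × 269.813476 ≈ 69,078.2 × g
Target RCF = 1.5 × 69,078.2 ≈ 103,617.3 × g
Your rotor: r = 25.6 / 2 = 12.8 cm
103,617.3 = 11.18 × 12.8 × (N/1000)²
(N/1000)² = 103,617.3 / 143.104 = 724.0699
N = 1000 × √724.0699 ≈ 26,908.5

≈ 26910 RPM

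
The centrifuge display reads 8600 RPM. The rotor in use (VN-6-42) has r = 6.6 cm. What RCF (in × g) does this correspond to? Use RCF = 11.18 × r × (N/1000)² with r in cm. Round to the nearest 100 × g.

5500 × g

RCF = 11.18 × 6.6 × (8.6)² = 11.18 × 6.6 × 73.96 ≈ 5,457.4 × g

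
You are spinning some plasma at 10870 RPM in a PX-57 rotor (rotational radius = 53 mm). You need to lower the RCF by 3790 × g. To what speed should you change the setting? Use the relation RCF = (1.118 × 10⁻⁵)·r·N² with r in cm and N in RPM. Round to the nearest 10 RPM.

≈ 7360 RPM

r = 53 mm = 5.3 cm
Current RCF = 1.118 × 10⁻⁵ × 5.3 × (10870)² = 1.118 × 10⁻⁵ × 5.3 × 118,156,900 ≈ 7,001.3 × g
Target RCF = 7,001.3 − 3,790 = 3,211.3 × g
N² = 3,211.3 / (5.9254 × 10⁻⁵) = 54,195,497
N ≈ √54,195,497 ≈ 7,361.8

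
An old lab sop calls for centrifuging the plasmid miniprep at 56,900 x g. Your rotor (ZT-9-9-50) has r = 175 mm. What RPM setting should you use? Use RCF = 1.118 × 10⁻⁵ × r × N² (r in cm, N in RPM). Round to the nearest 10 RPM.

r = 175 mm = 17.5 cm
56,900 = 1.118 × 10⁻⁵ × 17.5 × N²
N² = 56,900 / (19.565 × 10⁻⁵) = 290,825,454
N ≈ √290,825,454 ≈ 17,053.6

17050 RPM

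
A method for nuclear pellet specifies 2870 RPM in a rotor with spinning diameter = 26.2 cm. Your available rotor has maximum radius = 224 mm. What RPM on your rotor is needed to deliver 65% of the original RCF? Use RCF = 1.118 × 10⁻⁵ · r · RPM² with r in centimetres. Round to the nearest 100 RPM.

Original rotor: r = 26.2 / 2 = 13.1 cm
RCF = 1.118 × 10⁻⁵ × r × N²
RCF_original = 1.118 × 10⁻⁵ × 13.1 × (2870)² = 1.118 × 10⁻⁵ × 13.1 × 8,236,900 ≈ 1,206.4 × g
Target RCF = 0.65 × 1,206.4 ≈ 784.2 × g
Your rotor: r = 224 mm = 22.4 cm
784.2 = 1.118 × 10⁻⁵ × 22.4 × N²
N² = 784.2 / (25.0432 × 10⁻⁵) = 3,131,389
N ≈ √3,131,389 ≈ 1,769.6

1800 RPM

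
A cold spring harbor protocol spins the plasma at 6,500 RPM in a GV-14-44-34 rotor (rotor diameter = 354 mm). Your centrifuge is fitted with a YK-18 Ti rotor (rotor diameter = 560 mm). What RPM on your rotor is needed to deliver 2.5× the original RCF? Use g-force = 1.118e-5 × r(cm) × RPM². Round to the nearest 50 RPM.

8150 RPM

Original rotor: r = 354 mm / 2 = 177 mm = 17.7 cm
RCF = 1.118 × 10⁻⁵ × r × N²
RCF_original = 1.118 × 10⁻⁵ × 17.7 × (6500)² = 1.118 × 10⁻⁵ × 17.7 × 42,250,000 ≈ 8,360.7 × g
Target RCF = 2.5 × 8,360.7 ≈ 20,901.8 × g
Your rotor: r = 560 mm / 2 = 280 mm = 28 cm
20,901.8 = 1.118 × 10⁻⁵ × 28 × N²
N² = 20,901.8 / (31.304 × 10⁻⁵) = 66,770,381
N ≈ √66,770,381 ≈ 8,171.3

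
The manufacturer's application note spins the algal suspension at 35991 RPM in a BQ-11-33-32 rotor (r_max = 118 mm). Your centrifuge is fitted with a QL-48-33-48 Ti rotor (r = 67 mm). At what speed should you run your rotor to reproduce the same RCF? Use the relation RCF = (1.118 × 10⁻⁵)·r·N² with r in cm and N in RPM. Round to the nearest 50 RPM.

Original rotor: r = 118 mm = 11.8 cm
RCF_original = 1.118 × 10⁻⁵ × 11.8 × (35991)² = 1.118 × 10⁻⁵ × 11.8 × 1,295,352,081 ≈ 170,888 × g
Your rotor: r = 67 mm = 6.7 cm
170,888 = 1.118 × 10⁻⁵ × 6.7 × N²
N² = 170,888 / (7.4906 × 10⁻⁵) = 2,281,365,979
N ≈ √2,281,365,979 ≈ 47,763.6

≈ 47750 RPM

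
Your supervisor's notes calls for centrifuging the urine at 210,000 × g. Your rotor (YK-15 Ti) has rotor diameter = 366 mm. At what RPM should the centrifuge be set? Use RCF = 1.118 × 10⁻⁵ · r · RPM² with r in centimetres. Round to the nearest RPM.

r = 366 mm / 2 = 183 mm = 18.3 cm
210,000 = 1.118 × 10⁻⁵ × 18.3 × N²
N² = 210,000 / (20.4594 × 10⁻⁵) = 1,026,423,062
N ≈ √1,026,423,062 ≈ 32,037.8

32038 RPM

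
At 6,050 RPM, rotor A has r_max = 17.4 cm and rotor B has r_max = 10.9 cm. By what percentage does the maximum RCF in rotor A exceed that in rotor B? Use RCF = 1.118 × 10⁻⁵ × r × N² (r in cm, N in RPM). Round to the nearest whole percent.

60%

At equal RPM, RCF scales linearly with r: ratio = 17.4 / 10.9 = 1.5963.
So rotor A delivers 59.6% more g-force.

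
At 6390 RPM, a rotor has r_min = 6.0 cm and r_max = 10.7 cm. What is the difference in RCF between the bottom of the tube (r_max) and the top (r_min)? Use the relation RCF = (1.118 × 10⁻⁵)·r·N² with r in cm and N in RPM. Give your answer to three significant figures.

≈ 2150 g

RCF_max = 1.118 × 10⁻⁵ × 10.7 × (6390)² = 1.118 × 10⁻⁵ × 10.7 × 40,832,100 ≈ 4,884.6 × g
RCF_min = 1.118 × 10⁻⁵ × 6 × (6390)² = 1.118 × 10⁻⁵ × 6 × 40,832,100 ≈ 2,739 × g
ΔRCF = 4,884.6 − 2,739 = 2,145.6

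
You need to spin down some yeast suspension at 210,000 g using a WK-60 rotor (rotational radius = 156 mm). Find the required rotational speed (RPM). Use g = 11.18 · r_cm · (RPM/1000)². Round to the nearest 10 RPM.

≈ 34700 RPM

r = 156 mm = 15.6 cm
210,000 = 11.18 × 15.6 × (N/1000)²
(N/1000)² = 210,000 / 174.408 = 1204.073
N = 1000 × √1204.073 ≈ 34,699.8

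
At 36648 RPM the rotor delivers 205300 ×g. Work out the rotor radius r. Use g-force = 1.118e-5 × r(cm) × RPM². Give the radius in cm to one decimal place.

205300 = 1.118 × 10⁻⁵ × r × (36648)²
r = 205300 / (1.118 × 10⁻⁵ × 1,343,075,904) = 205300 / 15015.59 ≈ 13.672 cm

≈ 13.7 cm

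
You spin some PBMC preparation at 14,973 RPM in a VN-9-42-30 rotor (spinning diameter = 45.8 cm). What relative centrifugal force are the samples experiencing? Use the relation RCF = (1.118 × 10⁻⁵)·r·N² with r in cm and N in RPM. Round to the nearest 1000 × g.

r = 45.8 / 2 = 22.9 cm
RCF = 1.118 × 10⁻⁵ × 22.9 × (14973)² = 1.118 × 10⁻⁵ × 22.9 × 224,190,729 ≈ 57,397.8 × g

RCF ≈ 57000 × g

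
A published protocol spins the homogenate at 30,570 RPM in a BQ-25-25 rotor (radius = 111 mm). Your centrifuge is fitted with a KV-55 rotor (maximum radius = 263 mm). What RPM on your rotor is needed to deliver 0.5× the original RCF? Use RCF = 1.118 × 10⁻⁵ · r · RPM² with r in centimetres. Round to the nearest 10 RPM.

14040 RPM

Original rotor: r = 111 mm = 11.1 cm
RCF_original = 1.118 × 10⁻⁵ × 11.1 × (30570)² = 1.118 × 10⁻⁵ × 11.1 × 934,524,900 ≈ 115,972.7 × g
Target RCF = 0.5 × 115,972.7 ≈ 57,986.3 × g
Your rotor: r = 263 mm = 26.3 cm
57,986.3 = 1.118 × 10⁻⁵ × 26.3 × N²
N² = 57,986.3 / (29.4034 × 10⁻⁵) = 197,209,506
N ≈ √197,209,506 ≈ 14,043.1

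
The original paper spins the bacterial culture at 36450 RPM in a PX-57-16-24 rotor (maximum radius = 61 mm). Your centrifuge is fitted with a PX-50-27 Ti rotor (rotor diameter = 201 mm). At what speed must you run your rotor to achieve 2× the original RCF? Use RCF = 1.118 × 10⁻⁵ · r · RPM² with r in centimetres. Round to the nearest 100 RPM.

40200 RPM

Original rotor: r = 61 mm = 6.1 cm
RCF_original = 1.118 × 10⁻⁵ × 6.1 × (36450)² = 1.118 × 10⁻⁵ × 6.1 × 1,328,602,500 ≈ 90,608 × g
Target RCF = 2 × 90,608 ≈ 181,216 × g
Your rotor: r = 201 mm / 2 = 100.5 mm = 10.05 cm
181,216 = 1.118 × 10⁻⁵ × 10.05 × N²
N² = 181,216 / (11.2359 × 10⁻⁵) = 1,612,830,303
N ≈ √1,612,830,303 ≈ 40,160.1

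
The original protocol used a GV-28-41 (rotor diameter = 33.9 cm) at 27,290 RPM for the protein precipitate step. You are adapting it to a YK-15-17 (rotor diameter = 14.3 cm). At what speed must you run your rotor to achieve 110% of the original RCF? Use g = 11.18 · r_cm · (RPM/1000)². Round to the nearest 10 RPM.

≈ 44070 RPM

Original rotor: r = 33.9 / 2 = 16.95 cm
RCF = 11.18 × r × (N/1000)²
RCF_original = 11.18 × 16.95 × (27.29)² = 11.18 × 16.95 × 744.7441 ≈ 141,129.8 × g
Target RCF = 1.1 × 141,129.8 ≈ 155,242.8 × g
Your rotor: r = 14.3 / 2 = 7.15 cm
155,242.8 = 11.18 × 7.15 × (N/1000)²
(N/1000)² = 155,242.8 / 79.937 = 1942.064
N = 1000 × √1942.064 ≈ 44,068.9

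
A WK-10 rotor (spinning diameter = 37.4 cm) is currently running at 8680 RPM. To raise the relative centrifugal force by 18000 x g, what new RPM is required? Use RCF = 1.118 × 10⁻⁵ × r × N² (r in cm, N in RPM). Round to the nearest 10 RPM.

12710 RPM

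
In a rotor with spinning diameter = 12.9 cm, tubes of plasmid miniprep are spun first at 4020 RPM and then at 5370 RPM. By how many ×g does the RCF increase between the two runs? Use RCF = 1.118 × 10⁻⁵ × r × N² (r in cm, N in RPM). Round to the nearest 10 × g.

910 ×g

r = 12.9 / 2 = 6.45 cm
RCF₁ = 1.118 × 10⁻⁵ × 6.45 × (4020)² = 1.118 × 10⁻⁵ × 6.45 × 16,160,400 ≈ 1,165.3 × g
RCF₂ = 1.118 × 10⁻⁵ × 6.45 × (5370)² = 1.118 × 10⁻⁵ × 6.45 × 28,836,900 ≈ 2,079.5 × g
Increase = 2,079.5 − 1,165.3 = 914.2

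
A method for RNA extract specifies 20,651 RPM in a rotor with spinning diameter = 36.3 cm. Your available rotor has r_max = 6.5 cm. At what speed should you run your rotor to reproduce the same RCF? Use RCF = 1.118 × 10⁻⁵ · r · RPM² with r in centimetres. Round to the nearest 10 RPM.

≈ 34510 RPM

Original rotor: r = 36.3 / 2 = 18.15 cm
RCF_original = 1.118 × 10⁻⁵ × 18.15 × (20651)² = 1.118 × 10⁻⁵ × 18.15 × 426,463,801 ≈ 86,536.8 × g
86,536.8 = 1.118 × 10⁻⁵ × 6.5 × N²
N² = 86,536.8 / (7.267 × 10⁻⁵) = 1,190,818,770
N ≈ √1,190,818,770 ≈ 34,508.2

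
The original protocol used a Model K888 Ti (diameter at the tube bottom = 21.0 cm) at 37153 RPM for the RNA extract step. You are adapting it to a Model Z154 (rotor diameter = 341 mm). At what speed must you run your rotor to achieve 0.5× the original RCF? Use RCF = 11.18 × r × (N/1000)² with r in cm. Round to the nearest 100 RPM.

Original rotor: r = 21.0 / 2 = 10.5 cm
RCF = 11.18 × r × (N/1000)²
RCF_original = 11.18 × 10.5 × (37.153)² = 11.18 × 10.5 × 1,380.345409 ≈ 162,038.7 × g
Target RCF = 0.5 × 162,038.7 ≈ 81,019.4 × g
Your rotor: r = 341 mm / 2 = 170.5 mm = 17.05 cm
81,019.4 = 11.18 × 17.05 × (N/1000)²
(N/1000)² = 81,019.4 / 190.619 = 425.0332
N = 1000 × √425.0332 ≈ 20,616.3

20600 RPM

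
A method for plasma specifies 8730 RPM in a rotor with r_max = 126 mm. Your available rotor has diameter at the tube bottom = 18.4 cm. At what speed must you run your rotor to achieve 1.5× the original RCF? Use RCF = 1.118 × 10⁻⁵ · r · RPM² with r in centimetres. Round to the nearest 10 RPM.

12510 RPM

Original rotor: r = 126 mm = 12.6 cm
RCF = 1.118 × 10⁻⁵ × r × N²
RCF_original = 1.118 × 10⁻⁵ × 12.6 × (8730)² = 1.118 × 10⁻⁵ × 12.6 × 76,212,900 ≈ 10,736 × g
Target RCF = 1.5 × 10,736 ≈ 16,104 × g
Your rotor: r = 18.4 / 2 = 9.2 cm
16,104 = 1.118 × 10⁻⁵ × 9.2 × N²
N² = 16,104 / (10.2856 × 10⁻⁵) = 156,568,406
N ≈ √156,568,406 ≈ 12,512.7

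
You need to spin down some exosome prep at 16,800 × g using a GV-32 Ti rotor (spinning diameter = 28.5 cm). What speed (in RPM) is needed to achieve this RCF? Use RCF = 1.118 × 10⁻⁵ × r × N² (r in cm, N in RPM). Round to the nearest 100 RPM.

r = 28.5 / 2 = 14.25 cm
16,800 = 1.118 × 10⁻⁵ × 14.25 × N²
N² = 16,800 / (15.9315 × 10⁻⁵) = 105,451,464
N ≈ √105,451,464 ≈ 10,269.0

N ≈ 10300 RPM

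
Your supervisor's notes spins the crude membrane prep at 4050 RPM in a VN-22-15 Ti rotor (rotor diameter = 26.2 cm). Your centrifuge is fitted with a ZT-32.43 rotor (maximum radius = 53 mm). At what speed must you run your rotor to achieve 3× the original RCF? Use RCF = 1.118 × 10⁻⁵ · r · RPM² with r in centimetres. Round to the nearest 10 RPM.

Original rotor: r = 26.2 / 2 = 13.1 cm
RCF_original = 1.118 × 10⁻⁵ × 13.1 × (4050)² = 1.118 × 10⁻⁵ × 13.1 × 16,402,500 ≈ 2,402.3 × g
Target RCF = 3 × 2,402.3 ≈ 7,206.9 × g
Your rotor: r = 53 mm = 5.3 cm
7,206.9 = 1.118 × 10⁻⁵ × 5.3 × N²
N² = 7,206.9 / (5.9254 × 10⁻⁵) = 121,627,232
N ≈ √121,627,232 ≈ 11,028.5

≈ 11030 RPM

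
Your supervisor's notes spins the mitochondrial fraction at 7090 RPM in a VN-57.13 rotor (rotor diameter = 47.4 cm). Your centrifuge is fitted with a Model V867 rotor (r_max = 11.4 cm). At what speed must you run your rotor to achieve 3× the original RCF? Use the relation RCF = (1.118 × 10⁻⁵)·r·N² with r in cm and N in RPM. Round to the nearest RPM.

17706 RPM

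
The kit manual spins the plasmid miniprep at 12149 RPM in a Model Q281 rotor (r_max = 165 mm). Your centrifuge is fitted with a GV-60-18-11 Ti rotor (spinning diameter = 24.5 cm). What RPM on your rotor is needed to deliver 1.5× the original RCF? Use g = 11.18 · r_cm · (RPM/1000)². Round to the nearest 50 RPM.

Original rotor: r = 165 mm = 16.5 cm
RCF = 11.18 × r × (N/1000)²
RCF_original = 11.18 × 16.5 × (12.149)² = 11.18 × 16.5 × 147.598201 ≈ 27,227.4 × g
Target RCF = 1.5 × 27,227.4 ≈ 40,841.1 × g
Your rotor: r = 24.5 / 2 = 12.25 cm
40,841.1 = 11.18 × 12.25 × (N/1000)²
(N/1000)² = 40,841.1 / 136.955 = 298.2082
N = 1000 × √298.2082 ≈ 17,268.7

17250 RPM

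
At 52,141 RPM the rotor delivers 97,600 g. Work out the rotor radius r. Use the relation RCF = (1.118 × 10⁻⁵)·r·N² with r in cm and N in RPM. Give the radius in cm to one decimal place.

97600 = 1.118 × 10⁻⁵ × r × (52141)²
r = 97600 / (1.118 × 10⁻⁵ × 2,718,683,881) = 97600 / 30394.89 ≈ 3.211 cm

r ≈ 3.2 cm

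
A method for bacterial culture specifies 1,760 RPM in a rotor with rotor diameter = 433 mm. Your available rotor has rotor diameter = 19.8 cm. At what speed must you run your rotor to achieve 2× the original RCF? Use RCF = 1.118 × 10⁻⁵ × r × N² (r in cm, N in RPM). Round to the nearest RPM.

Original rotor: r = 433 mm / 2 = 216.5 mm = 21.65 cm
RCF_original = 1.118 × 10⁻⁵ × 21.65 × (1760)² = 1.118 × 10⁻⁵ × 21.65 × 3,097,600 ≈ 749.8 × g
Target RCF = 2 × 749.8 ≈ 1,499.6 × g
Your rotor: r = 19.8 / 2 = 9.9 cm
1,499.6 = 1.118 × 10⁻⁵ × 9.9 × N²
N² = 1,499.6 / (11.0682 × 10⁻⁵) = 13,548,725
N ≈ √13,548,725 ≈ 3,680.9

≈ 3681 RPM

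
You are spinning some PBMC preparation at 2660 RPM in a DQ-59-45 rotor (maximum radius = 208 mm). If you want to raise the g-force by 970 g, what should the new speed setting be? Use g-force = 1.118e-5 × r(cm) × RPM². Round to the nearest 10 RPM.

3350 RPM

r = 208 mm = 20.8 cm
Current RCF = 1.118 × 10⁻⁵ × 20.8 × (2660)² = 1.118 × 10⁻⁵ × 20.8 × 7,075,600 ≈ 1,645.4 × g
Target RCF = 1,645.4 + 970 = 2,615.4 × g
N² = 2,615.4 / (23.2544 × 10⁻⁵) = 11,246,904
N ≈ √11,246,904 ≈ 3,353.6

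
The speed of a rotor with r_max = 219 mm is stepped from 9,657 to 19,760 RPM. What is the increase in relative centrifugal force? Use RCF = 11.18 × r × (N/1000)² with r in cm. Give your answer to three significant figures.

r = 219 mm = 21.9 cm
RCF₁ = 11.18 × 21.9 × (9.657)² = 11.18 × 21.9 × 93.257649 ≈ 22,833.4 × g
RCF₂ = 11.18 × 21.9 × (19.76)² = 11.18 × 21.9 × 390.4576 ≈ 95,600.4 × g
Increase = 95,600.4 − 22,833.4 = 72,767

≈ 72800 g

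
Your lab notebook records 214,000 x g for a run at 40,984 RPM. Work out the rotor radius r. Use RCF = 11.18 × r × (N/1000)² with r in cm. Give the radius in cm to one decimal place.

RCF = 11.18 × r × (N/1000)²
214000 = 11.18 × r × (40.984)²
r = 214000 / (11.18 × 1679.688256) = 214000 / 18778.91 ≈ 11.396 cm

r ≈ 11.4 cm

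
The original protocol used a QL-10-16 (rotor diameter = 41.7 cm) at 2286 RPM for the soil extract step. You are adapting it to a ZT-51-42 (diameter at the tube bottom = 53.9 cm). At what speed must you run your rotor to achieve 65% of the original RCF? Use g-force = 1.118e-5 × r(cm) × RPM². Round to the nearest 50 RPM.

Original rotor: r = 41.7 / 2 = 20.85 cm
RCF_original = 1.118 × 10⁻⁵ × 20.85 × (2286)² = 1.118 × 10⁻⁵ × 20.85 × 5,225,796 ≈ 1,218.1 × g
Target RCF = 0.65 × 1,218.1 ≈ 791.8 × g
Your rotor: r = 53.9 / 2 = 26.95 cm
791.8 = 1.118 × 10⁻⁵ × 26.95 × N²
N² = 791.8 / (30.1301 × 10⁻⁵) = 2,627,937
N ≈ √2,627,937 ≈ 1,621.1

1600 RPM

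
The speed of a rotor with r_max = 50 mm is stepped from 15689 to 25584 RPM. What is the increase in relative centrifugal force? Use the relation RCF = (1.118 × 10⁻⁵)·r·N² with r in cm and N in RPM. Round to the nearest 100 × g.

r = 50 mm = 5.0 cm
RCF₁ = 1.118 × 10⁻⁵ × 5 × (15689)² = 1.118 × 10⁻⁵ × 5 × 246,144,721 ≈ 13,759.5 × g
RCF₂ = 1.118 × 10⁻⁵ × 5 × (25584)² = 1.118 × 10⁻⁵ × 5 × 654,541,056 ≈ 36,588.8 × g
Increase = 36,588.8 − 13,759.5 = 22,829.3

≈ 22800 g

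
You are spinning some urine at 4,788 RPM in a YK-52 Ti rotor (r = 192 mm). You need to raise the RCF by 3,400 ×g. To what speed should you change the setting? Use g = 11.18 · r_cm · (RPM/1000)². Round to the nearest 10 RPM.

r = 192 mm = 19.2 cm
Current RCF = 11.18 × 19.2 × (4.788)² = 11.18 × 19.2 × 22.924944 ≈ 4,921 × g
Target RCF = 4,921 + 3,400 = 8,321 × g
(N/1000)² = 8,321 / 214.656 = 38.76435
N = 1000 × √38.76435 ≈ 6,226.1

N₂ ≈ 6230 RPM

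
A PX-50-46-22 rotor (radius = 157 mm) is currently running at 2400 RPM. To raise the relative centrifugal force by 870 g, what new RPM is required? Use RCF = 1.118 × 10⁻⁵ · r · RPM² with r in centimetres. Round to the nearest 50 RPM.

N₂ ≈ 3250 RPM

r = 157 mm = 15.7 cm
Current RCF = 1.118 × 10⁻⁵ × 15.7 × (2400)² = 1.118 × 10⁻⁵ × 15.7 × 5,760,000 ≈ 1,011 × g
Target RCF = 1,011 + 870 = 1,881 × g
N² = 1,881 / (17.5526 × 10⁻⁵) = 10,716,361
N ≈ √10,716,361 ≈ 3,273.6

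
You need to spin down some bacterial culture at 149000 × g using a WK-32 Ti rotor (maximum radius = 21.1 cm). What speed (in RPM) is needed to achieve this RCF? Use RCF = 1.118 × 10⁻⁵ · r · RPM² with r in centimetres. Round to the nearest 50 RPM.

≈ 25150 RPM

RCF = 1.118 × 10⁻⁵ × r × N²
149,000 = 1.118 × 10⁻⁵ × 21.1 × N²
N² = 149,000 / (23.5898 × 10⁻⁵) = 631,628,924
N ≈ √631,628,924 ≈ 25,132.2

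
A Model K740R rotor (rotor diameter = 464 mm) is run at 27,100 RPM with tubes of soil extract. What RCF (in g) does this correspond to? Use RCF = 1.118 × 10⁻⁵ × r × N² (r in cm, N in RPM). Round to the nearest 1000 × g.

RCF ≈ 190000 g

r = 464 mm / 2 = 232 mm = 23.2 cm
RCF = 1.118 × 10⁻⁵ × 23.2 × (27100)² = 1.118 × 10⁻⁵ × 23.2 × 734,410,000 ≈ 190,488.3 × g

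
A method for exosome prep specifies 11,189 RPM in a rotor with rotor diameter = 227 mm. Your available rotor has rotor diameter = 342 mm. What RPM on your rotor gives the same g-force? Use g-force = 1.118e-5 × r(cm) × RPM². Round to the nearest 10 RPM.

≈ 9120 RPM

Original rotor: r = 227 mm / 2 = 113.5 mm = 11.35 cm
RCF = 1.118 × 10⁻⁵ × r × N²
RCF_original = 1.118 × 10⁻⁵ × 11.35 × (11189)² = 1.118 × 10⁻⁵ × 11.35 × 125,193,721 ≈ 15,886.2 × g
Your rotor: r = 342 mm / 2 = 171 mm = 17.1 cm
15,886.2 = 1.118 × 10⁻⁵ × 17.1 × N²
N² = 15,886.2 / (19.1178 × 10⁻⁵) = 83,096,381
N ≈ √83,096,381 ≈ 9,115.7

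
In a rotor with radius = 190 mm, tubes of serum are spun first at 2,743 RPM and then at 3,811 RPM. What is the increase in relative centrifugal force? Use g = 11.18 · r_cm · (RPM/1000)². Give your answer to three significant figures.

≈ 1490 × g

r = 190 mm = 19.0 cm
RCF₁ = 11.18 × 19 × (2.743)² = 11.18 × 19 × 7.524049 ≈ 1,598.3 × g
RCF₂ = 11.18 × 19 × (3.811)² = 11.18 × 19 × 14.523721 ≈ 3,085.1 × g
Increase = 3,085.1 − 1,598.3 = 1,486.8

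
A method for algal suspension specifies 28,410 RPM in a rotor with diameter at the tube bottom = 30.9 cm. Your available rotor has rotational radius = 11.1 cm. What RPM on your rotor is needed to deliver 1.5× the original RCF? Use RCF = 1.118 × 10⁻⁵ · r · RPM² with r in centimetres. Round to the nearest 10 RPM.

Original rotor: r = 30.9 / 2 = 15.45 cm
RCF_original = 1.118 × 10⁻⁵ × 15.45 × (28410)² = 1.118 × 10⁻⁵ × 15.45 × 807,128,100 ≈ 139,416 × g
Target RCF = 1.5 × 139,416 ≈ 209,124 × g
209,124 = 1.118 × 10⁻⁵ × 11.1 × N²
N² = 209,124 / (12.4098 × 10⁻⁵) = 1,685,152,057
N ≈ √1,685,152,057 ≈ 41,050.6

41050 RPM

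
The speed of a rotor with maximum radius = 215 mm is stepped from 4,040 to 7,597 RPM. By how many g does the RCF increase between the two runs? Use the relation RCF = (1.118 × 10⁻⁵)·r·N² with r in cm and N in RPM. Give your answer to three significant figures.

9950 g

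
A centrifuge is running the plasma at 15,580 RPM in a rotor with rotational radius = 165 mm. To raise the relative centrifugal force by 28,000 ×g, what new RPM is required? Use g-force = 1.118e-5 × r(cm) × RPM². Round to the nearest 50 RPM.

r = 165 mm = 16.5 cm
Current RCF = 1.118 × 10⁻⁵ × 16.5 × (15580)² = 1.118 × 10⁻⁵ × 16.5 × 242,736,400 ≈ 44,777.6 × g
Target RCF = 44,777.6 + 28,000 = 72,777.6 × g
N² = 72,777.6 / (18.447 × 10⁻⁵) = 394,522,687
N ≈ √394,522,687 ≈ 19,862.6

19850 RPM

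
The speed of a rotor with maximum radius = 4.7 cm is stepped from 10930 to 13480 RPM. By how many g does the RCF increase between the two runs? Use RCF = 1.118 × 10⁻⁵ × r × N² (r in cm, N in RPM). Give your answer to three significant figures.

≈ 3270 g

RCF₁ = 1.118 × 10⁻⁵ × 4.7 × (10930)² = 1.118 × 10⁻⁵ × 4.7 × 119,464,900 ≈ 6,277.4 × g
RCF₂ = 1.118 × 10⁻⁵ × 4.7 × (13480)² = 1.118 × 10⁻⁵ × 4.7 × 181,710,400 ≈ 9,548.2 × g
Increase = 9,548.2 − 6,277.4 = 3,270.8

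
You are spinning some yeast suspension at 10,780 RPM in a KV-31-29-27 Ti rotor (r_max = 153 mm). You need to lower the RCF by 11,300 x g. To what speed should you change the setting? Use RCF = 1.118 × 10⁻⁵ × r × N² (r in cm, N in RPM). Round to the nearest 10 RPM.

r = 153 mm = 15.3 cm
Current RCF = 1.118 × 10⁻⁵ × 15.3 × (10780)² = 1.118 × 10⁻⁵ × 15.3 × 116,208,400 ≈ 19,877.9 × g
Target RCF = 19,877.9 − 11,300 = 8,577.9 × g
N² = 8,577.9 / (17.1054 × 10⁻⁵) = 50,147,322
N ≈ √50,147,322 ≈ 7,081.5

N₂ ≈ 7080 RPM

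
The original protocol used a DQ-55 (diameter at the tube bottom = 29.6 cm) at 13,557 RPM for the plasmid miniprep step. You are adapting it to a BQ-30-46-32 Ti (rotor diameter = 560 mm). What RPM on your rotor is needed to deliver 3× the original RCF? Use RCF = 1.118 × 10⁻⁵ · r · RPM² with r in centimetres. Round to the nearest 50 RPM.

17050 RPM

Original rotor: r = 29.6 / 2 = 14.8 cm
RCF_original = 1.118 × 10⁻⁵ × 14.8 × (13557)² = 1.118 × 10⁻⁵ × 14.8 × 183,792,249 ≈ 30,411 × g
Target RCF = 3 × 30,411 ≈ 91,233 × g
Your rotor: r = 560 mm / 2 = 280 mm = 28 cm
91,233 = 1.118 × 10⁻⁵ × 28 × N²
N² = 91,233 / (31.304 × 10⁻⁵) = 291,441,988
N ≈ √291,441,988 ≈ 17,071.7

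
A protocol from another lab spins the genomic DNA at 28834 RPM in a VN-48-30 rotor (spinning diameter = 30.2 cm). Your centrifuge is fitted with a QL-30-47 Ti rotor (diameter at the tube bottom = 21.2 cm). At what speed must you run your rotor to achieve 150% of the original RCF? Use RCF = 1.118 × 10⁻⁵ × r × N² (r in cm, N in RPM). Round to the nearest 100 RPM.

Original rotor: r = 30.2 / 2 = 15.1 cm
RCF = 1.118 × 10⁻⁵ × r × N²
RCF_original = 1.118 × 10⁻⁵ × 15.1 × (28834)² = 1.118 × 10⁻⁵ × 15.1 × 831,399,556 ≈ 140,355.2 × g
Target RCF = 1.5 × 140,355.2 ≈ 210,532.8 × g
Your rotor: r = 21.2 / 2 = 10.6 cm
210,532.8 = 1.118 × 10⁻⁵ × 10.6 × N²
N² = 210,532.8 / (11.8508 × 10⁻⁵) = 1,776,528,167
N ≈ √1,776,528,167 ≈ 42,148.9

42100 RPM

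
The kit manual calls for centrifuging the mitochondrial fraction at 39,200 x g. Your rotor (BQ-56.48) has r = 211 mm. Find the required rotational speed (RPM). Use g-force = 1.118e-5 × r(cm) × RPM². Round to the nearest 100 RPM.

r = 211 mm = 21.1 cm
39,200 = 1.118 × 10⁻⁵ × 21.1 × N²
N² = 39,200 / (23.5898 × 10⁻⁵) = 166,173,516
N ≈ √166,173,516 ≈ 12,890.8

12900 RPM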